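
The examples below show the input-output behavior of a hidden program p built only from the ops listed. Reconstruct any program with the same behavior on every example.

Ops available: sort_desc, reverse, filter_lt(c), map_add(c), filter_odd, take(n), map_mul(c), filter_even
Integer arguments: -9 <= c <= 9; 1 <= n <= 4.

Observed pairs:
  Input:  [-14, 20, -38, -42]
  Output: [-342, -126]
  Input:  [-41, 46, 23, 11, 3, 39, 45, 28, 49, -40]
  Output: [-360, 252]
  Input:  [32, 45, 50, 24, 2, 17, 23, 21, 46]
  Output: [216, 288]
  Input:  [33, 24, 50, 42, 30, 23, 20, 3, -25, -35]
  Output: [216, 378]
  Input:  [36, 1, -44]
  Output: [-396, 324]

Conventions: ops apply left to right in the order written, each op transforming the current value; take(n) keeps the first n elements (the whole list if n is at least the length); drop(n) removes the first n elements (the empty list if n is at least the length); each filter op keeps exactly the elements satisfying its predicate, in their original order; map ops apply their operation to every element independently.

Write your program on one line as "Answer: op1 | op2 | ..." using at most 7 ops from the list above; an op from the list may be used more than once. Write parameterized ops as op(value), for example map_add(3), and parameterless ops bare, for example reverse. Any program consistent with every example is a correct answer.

filter_even | map_mul(9) | take(3) | sort_desc | reverse | take(2)

Check, running the answer program on each example:
  [-14, 20, -38, -42] -> [-14, 20, -38, -42] -> [-126, 180, -342, -378] -> [-126, 180, -342] -> [180, -126, -342] -> [-342, -126, 180] -> [-342, -126]
  [-41, 46, 23, 11, 3, 39, 45, 28, 49, -40] -> [46, 28, -40] -> [414, 252, -360] -> [414, 252, -360] -> [414, 252, -360] -> [-360, 252, 414] -> [-360, 252]
  [32, 45, 50, 24, 2, 17, 23, 21, 46] -> [32, 50, 24, 2, 46] -> [288, 450, 216, 18, 414] -> [288, 450, 216] -> [450, 288, 216] -> [216, 288, 450] -> [216, 288]
  [33, 24, 50, 42, 30, 23, 20, 3, -25, -35] -> [24, 50, 42, 30, 20] -> [216, 450, 378, 270, 180] -> [216, 450, 378] -> [450, 378, 216] -> [216, 378, 450] -> [216, 378]
  [36, 1, -44] -> [36, -44] -> [324, -396] -> [324, -396] -> [324, -396] -> [-396, 324] -> [-396, 324]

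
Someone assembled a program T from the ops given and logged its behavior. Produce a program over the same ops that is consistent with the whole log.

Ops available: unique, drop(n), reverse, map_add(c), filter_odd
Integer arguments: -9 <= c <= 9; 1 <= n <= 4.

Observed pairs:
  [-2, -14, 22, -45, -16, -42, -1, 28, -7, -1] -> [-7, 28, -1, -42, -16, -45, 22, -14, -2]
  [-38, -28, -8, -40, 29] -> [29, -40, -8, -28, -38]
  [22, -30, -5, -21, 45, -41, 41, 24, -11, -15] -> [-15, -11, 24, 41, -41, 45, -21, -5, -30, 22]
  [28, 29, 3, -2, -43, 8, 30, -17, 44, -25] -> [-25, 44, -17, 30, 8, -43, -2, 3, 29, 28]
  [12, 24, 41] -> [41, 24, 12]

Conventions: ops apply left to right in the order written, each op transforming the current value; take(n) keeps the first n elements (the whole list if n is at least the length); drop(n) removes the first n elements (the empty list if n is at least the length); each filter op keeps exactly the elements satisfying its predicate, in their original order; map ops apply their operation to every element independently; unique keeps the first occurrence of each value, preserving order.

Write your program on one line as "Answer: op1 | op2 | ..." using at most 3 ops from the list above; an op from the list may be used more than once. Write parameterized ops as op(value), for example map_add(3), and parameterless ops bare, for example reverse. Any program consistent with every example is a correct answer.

unique | reverse

Check, running the answer program on each example:
  [-2, -14, 22, -45, -16, -42, -1, 28, -7, -1] -> [-2, -14, 22, -45, -16, -42, -1, 28, -7] -> [-7, 28, -1, -42, -16, -45, 22, -14, -2]
  [-38, -28, -8, -40, 29] -> [-38, -28, -8, -40, 29] -> [29, -40, -8, -28, -38]
  [22, -30, -5, -21, 45, -41, 41, 24, -11, -15] -> [22, -30, -5, -21, 45, -41, 41, 24, -11, -15] -> [-15, -11, 24, 41, -41, 45, -21, -5, -30, 22]
  [28, 29, 3, -2, -43, 8, 30, -17, 44, -25] -> [28, 29, 3, -2, -43, 8, 30, -17, 44, -25] -> [-25, 44, -17, 30, 8, -43, -2, 3, 29, 28]
  [12, 24, 41] -> [12, 24, 41] -> [41, 24, 12]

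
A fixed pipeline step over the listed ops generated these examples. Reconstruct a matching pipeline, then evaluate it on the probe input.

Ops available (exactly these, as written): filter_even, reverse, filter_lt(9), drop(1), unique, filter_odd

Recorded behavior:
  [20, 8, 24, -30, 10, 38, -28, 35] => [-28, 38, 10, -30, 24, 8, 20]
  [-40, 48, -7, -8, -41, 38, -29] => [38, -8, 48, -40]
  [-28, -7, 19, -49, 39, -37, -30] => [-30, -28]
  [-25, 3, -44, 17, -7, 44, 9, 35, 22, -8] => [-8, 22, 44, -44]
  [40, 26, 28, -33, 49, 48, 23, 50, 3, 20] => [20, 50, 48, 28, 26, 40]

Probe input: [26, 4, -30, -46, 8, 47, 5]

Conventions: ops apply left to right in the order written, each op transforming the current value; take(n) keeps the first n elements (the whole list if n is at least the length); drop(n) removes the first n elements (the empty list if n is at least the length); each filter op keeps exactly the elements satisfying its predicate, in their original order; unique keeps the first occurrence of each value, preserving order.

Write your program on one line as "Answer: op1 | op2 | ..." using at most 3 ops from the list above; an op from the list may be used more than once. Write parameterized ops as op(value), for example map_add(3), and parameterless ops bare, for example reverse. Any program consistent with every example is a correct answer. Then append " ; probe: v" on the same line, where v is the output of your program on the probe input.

reverse | filter_even ; probe: [8, -46, -30, 4, 26]

Check, running the answer program on each example:
  [20, 8, 24, -30, 10, 38, -28, 35] -> [35, -28, 38, 10, -30, 24, 8, 20] -> [-28, 38, 10, -30, 24, 8, 20]
  [-40, 48, -7, -8, -41, 38, -29] -> [-29, 38, -41, -8, -7, 48, -40] -> [38, -8, 48, -40]
  [-28, -7, 19, -49, 39, -37, -30] -> [-30, -37, 39, -49, 19, -7, -28] -> [-30, -28]
  [-25, 3, -44, 17, -7, 44, 9, 35, 22, -8] -> [-8, 22, 35, 9, 44, -7, 17, -44, 3, -25] -> [-8, 22, 44, -44]
  [40, 26, 28, -33, 49, 48, 23, 50, 3, 20] -> [20, 3, 50, 23, 48, 49, -33, 28, 26, 40] -> [20, 50, 48, 28, 26, 40]
  probe: [26, 4, -30, -46, 8, 47, 5] -> [5, 47, 8, -46, -30, 4, 26] -> [8, -46, -30, 4, 26]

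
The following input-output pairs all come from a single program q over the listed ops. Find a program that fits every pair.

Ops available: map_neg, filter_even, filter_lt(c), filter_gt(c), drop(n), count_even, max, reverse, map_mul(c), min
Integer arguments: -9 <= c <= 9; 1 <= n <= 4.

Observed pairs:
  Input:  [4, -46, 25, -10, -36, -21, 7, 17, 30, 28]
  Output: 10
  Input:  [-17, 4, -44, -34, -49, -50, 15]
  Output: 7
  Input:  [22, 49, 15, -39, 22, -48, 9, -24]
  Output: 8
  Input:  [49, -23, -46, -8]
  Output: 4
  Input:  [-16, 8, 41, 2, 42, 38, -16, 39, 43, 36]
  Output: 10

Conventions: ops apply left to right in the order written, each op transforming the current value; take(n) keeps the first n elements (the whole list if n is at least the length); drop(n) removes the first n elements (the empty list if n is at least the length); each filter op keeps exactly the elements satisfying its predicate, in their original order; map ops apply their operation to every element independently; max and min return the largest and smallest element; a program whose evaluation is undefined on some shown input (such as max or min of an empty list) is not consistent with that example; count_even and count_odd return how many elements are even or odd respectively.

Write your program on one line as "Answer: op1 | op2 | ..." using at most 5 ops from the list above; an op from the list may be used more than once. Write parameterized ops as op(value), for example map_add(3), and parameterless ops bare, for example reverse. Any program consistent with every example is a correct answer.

reverse | map_mul(4) | reverse | count_even

Check, running the answer program on each example:
  [4, -46, 25, -10, -36, -21, 7, 17, 30, 28] -> [28, 30, 17, 7, -21, -36, -10, 25, -46, 4] -> [112, 120, 68, 28, -84, -144, -40, 100, -184, 16] -> [16, -184, 100, -40, -144, -84, 28, 68, 120, 112] -> 10
  [-17, 4, -44, -34, -49, -50, 15] -> [15, -50, -49, -34, -44, 4, -17] -> [60, -200, -196, -136, -176, 16, -68] -> [-68, 16, -176, -136, -196, -200, 60] -> 7
  [22, 49, 15, -39, 22, -48, 9, -24] -> [-24, 9, -48, 22, -39, 15, 49, 22] -> [-96, 36, -192, 88, -156, 60, 196, 88] -> [88, 196, 60, -156, 88, -192, 36, -96] -> 8
  [49, -23, -46, -8] -> [-8, -46, -23, 49] -> [-32, -184, -92, 196] -> [196, -92, -184, -32] -> 4
  [-16, 8, 41, 2, 42, 38, -16, 39, 43, 36] -> [36, 43, 39, -16, 38, 42, 2, 41, 8, -16] -> [144, 172, 156, -64, 152, 168, 8, 164, 32, -64] -> [-64, 32, 164, 8, 168, 152, -64, 156, 172, 144] -> 10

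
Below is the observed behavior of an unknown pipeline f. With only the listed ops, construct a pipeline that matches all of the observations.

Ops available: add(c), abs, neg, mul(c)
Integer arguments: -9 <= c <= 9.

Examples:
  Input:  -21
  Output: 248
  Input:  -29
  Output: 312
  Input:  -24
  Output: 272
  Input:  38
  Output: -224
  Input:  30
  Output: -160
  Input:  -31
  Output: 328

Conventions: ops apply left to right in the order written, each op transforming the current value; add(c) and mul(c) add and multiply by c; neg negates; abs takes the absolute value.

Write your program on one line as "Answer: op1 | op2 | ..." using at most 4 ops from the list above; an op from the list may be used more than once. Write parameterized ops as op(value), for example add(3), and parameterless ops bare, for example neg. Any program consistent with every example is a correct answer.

add(3) | add(-5) | add(-8) | mul(-8)

Check, running the answer program on each example:
  -21 -> -18 -> -23 -> -31 -> 248
  -29 -> -26 -> -31 -> -39 -> 312
  -24 -> -21 -> -26 -> -34 -> 272
  38 -> 41 -> 36 -> 28 -> -224
  30 -> 33 -> 28 -> 20 -> -160
  -31 -> -28 -> -33 -> -41 -> 328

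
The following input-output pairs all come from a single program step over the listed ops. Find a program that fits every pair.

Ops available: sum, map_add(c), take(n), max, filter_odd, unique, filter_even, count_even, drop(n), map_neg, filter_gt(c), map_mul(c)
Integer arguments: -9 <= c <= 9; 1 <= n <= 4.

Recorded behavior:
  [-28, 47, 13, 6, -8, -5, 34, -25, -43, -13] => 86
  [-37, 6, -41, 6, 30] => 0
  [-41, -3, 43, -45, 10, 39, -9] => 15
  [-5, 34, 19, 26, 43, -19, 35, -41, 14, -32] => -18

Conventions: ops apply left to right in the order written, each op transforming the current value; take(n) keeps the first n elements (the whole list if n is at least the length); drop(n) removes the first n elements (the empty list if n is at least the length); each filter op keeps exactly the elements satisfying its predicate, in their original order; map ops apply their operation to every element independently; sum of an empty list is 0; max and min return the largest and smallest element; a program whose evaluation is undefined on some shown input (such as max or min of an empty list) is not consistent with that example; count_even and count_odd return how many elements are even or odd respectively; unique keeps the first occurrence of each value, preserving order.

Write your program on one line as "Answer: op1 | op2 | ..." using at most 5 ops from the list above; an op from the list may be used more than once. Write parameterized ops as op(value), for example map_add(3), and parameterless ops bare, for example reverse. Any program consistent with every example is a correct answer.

unique | map_neg | drop(3) | filter_odd | sum

Check, running the answer program on each example:
  [-28, 47, 13, 6, -8, -5, 34, -25, -43, -13] -> [-28, 47, 13, 6, -8, -5, 34, -25, -43, -13] -> [28, -47, -13, -6, 8, 5, -34, 25, 43, 13] -> [-6, 8, 5, -34, 25, 43, 13] -> [5, 25, 43, 13] -> 86
  [-37, 6, -41, 6, 30] -> [-37, 6, -41, 30] -> [37, -6, 41, -30] -> [-30] -> [] -> 0
  [-41, -3, 43, -45, 10, 39, -9] -> [-41, -3, 43, -45, 10, 39, -9] -> [41, 3, -43, 45, -10, -39, 9] -> [45, -10, -39, 9] -> [45, -39, 9] -> 15
  [-5, 34, 19, 26, 43, -19, 35, -41, 14, -32] -> [-5, 34, 19, 26, 43, -19, 35, -41, 14, -32] -> [5, -34, -19, -26, -43, 19, -35, 41, -14, 32] -> [-26, -43, 19, -35, 41, -14, 32] -> [-43, 19, -35, 41] -> -18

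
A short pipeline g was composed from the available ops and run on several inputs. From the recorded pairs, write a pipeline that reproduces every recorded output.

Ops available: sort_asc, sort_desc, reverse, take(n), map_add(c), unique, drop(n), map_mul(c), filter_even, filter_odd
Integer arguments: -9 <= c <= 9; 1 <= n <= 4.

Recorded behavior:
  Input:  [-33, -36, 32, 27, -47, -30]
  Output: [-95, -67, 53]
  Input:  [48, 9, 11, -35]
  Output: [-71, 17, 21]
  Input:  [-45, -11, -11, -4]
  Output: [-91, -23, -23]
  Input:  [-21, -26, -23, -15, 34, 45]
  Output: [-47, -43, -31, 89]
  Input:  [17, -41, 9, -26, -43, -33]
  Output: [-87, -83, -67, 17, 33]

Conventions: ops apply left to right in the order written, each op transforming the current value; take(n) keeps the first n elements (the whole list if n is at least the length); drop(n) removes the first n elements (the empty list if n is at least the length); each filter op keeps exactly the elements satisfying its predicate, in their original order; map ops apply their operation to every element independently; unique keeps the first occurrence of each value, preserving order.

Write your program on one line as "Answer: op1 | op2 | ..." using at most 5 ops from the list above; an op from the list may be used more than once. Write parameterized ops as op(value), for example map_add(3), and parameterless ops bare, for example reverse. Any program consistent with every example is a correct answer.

filter_odd | map_mul(2) | map_add(-1) | sort_asc

Check, running the answer program on each example:
  [-33, -36, 32, 27, -47, -30] -> [-33, 27, -47] -> [-66, 54, -94] -> [-67, 53, -95] -> [-95, -67, 53]
  [48, 9, 11, -35] -> [9, 11, -35] -> [18, 22, -70] -> [17, 21, -71] -> [-71, 17, 21]
  [-45, -11, -11, -4] -> [-45, -11, -11] -> [-90, -22, -22] -> [-91, -23, -23] -> [-91, -23, -23]
  [-21, -26, -23, -15, 34, 45] -> [-21, -23, -15, 45] -> [-42, -46, -30, 90] -> [-43, -47, -31, 89] -> [-47, -43, -31, 89]
  [17, -41, 9, -26, -43, -33] -> [17, -41, 9, -43, -33] -> [34, -82, 18, -86, -66] -> [33, -83, 17, -87, -67] -> [-87, -83, -67, 17, 33]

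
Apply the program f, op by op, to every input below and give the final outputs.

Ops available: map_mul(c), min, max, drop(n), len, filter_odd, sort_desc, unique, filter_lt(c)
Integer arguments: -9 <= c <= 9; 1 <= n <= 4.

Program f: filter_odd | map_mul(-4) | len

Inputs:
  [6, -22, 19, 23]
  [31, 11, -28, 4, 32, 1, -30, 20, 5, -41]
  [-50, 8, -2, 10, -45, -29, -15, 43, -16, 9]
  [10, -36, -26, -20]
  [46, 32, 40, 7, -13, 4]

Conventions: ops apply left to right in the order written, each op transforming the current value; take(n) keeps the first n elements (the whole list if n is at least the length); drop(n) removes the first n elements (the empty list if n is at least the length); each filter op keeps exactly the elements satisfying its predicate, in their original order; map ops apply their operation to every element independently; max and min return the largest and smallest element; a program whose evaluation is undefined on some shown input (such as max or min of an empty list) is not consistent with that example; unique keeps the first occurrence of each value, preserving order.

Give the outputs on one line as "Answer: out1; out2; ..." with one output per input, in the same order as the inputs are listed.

2; 5; 5; 0; 2

Execution, op by op:
  [6, -22, 19, 23] -> [19, 23] -> [-76, -92] -> 2
  [31, 11, -28, 4, 32, 1, -30, 20, 5, -41] -> [31, 11, 1, 5, -41] -> [-124, -44, -4, -20, 164] -> 5
  [-50, 8, -2, 10, -45, -29, -15, 43, -16, 9] -> [-45, -29, -15, 43, 9] -> [180, 116, 60, -172, -36] -> 5
  [10, -36, -26, -20] -> [] -> [] -> 0
  [46, 32, 40, 7, -13, 4] -> [7, -13] -> [-28, 52] -> 2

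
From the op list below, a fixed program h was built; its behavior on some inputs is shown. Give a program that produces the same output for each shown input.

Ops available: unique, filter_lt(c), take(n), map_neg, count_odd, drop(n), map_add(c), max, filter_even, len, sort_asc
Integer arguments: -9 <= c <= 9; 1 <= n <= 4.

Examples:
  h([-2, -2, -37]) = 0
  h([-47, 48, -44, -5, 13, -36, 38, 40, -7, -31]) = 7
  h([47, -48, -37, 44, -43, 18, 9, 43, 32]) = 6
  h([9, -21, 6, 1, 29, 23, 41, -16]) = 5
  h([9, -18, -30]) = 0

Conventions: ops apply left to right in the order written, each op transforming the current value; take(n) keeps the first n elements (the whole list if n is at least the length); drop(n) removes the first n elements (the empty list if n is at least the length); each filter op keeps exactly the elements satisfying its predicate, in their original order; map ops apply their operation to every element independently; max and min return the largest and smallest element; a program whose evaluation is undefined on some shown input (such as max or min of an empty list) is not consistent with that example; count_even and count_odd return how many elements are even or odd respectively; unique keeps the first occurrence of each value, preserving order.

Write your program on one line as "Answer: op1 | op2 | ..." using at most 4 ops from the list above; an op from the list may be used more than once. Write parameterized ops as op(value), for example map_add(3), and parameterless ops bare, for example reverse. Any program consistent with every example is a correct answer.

drop(3) | map_neg | len

Check, running the answer program on each example:
  [-2, -2, -37] -> [] -> [] -> 0
  [-47, 48, -44, -5, 13, -36, 38, 40, -7, -31] -> [-5, 13, -36, 38, 40, -7, -31] -> [5, -13, 36, -38, -40, 7, 31] -> 7
  [47, -48, -37, 44, -43, 18, 9, 43, 32] -> [44, -43, 18, 9, 43, 32] -> [-44, 43, -18, -9, -43, -32] -> 6
  [9, -21, 6, 1, 29, 23, 41, -16] -> [1, 29, 23, 41, -16] -> [-1, -29, -23, -41, 16] -> 5
  [9, -18, -30] -> [] -> [] -> 0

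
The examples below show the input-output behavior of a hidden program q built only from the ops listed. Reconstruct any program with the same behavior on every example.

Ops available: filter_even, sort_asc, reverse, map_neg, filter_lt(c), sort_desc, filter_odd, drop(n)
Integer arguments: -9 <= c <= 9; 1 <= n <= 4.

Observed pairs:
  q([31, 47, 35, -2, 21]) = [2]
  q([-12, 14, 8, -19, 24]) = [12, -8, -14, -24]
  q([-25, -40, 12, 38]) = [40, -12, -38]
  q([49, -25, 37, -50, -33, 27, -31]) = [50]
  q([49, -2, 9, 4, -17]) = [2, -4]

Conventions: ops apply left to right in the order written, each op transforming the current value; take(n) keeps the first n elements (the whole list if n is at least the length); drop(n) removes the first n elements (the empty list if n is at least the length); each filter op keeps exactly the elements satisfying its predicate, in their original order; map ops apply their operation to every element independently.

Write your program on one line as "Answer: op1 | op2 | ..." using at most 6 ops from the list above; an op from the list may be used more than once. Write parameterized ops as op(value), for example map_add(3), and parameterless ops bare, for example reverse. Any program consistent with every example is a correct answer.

sort_asc | filter_even | reverse | map_neg | reverse

Check, running the answer program on each example:
  [31, 47, 35, -2, 21] -> [-2, 21, 31, 35, 47] -> [-2] -> [-2] -> [2] -> [2]
  [-12, 14, 8, -19, 24] -> [-19, -12, 8, 14, 24] -> [-12, 8, 14, 24] -> [24, 14, 8, -12] -> [-24, -14, -8, 12] -> [12, -8, -14, -24]
  [-25, -40, 12, 38] -> [-40, -25, 12, 38] -> [-40, 12, 38] -> [38, 12, -40] -> [-38, -12, 40] -> [40, -12, -38]
  [49, -25, 37, -50, -33, 27, -31] -> [-50, -33, -31, -25, 27, 37, 49] -> [-50] -> [-50] -> [50] -> [50]
  [49, -2, 9, 4, -17] -> [-17, -2, 4, 9, 49] -> [-2, 4] -> [4, -2] -> [-4, 2] -> [2, -4]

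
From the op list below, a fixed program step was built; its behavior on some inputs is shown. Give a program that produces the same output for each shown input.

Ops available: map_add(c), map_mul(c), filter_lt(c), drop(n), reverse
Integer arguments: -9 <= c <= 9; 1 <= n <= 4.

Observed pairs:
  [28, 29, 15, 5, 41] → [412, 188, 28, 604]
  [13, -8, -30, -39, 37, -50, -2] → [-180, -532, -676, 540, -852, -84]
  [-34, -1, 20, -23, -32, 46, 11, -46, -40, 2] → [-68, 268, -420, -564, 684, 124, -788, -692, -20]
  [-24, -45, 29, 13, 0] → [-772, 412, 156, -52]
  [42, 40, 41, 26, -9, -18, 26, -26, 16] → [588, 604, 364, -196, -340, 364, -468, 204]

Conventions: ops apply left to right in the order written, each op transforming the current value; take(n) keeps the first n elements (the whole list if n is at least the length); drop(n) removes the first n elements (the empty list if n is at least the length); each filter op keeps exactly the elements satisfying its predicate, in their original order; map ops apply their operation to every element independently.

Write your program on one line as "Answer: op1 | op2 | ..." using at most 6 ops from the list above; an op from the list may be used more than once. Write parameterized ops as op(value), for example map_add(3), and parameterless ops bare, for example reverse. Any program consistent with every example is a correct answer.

map_add(-3) | drop(1) | map_mul(8) | map_add(-2) | map_mul(2)

Check, running the answer program on each example:
  [28, 29, 15, 5, 41] -> [25, 26, 12, 2, 38] -> [26, 12, 2, 38] -> [208, 96, 16, 304] -> [206, 94, 14, 302] -> [412, 188, 28, 604]
  [13, -8, -30, -39, 37, -50, -2] -> [10, -11, -33, -42, 34, -53, -5] -> [-11, -33, -42, 34, -53, -5] -> [-88, -264, -336, 272, -424, -40] -> [-90, -266, -338, 270, -426, -42] -> [-180, -532, -676, 540, -852, -84]
  [-34, -1, 20, -23, -32, 46, 11, -46, -40, 2] -> [-37, -4, 17, -26, -35, 43, 8, -49, -43, -1] -> [-4, 17, -26, -35, 43, 8, -49, -43, -1] -> [-32, 136, -208, -280, 344, 64, -392, -344, -8] -> [-34, 134, -210, -282, 342, 62, -394, -346, -10] -> [-68, 268, -420, -564, 684, 124, -788, -692, -20]
  [-24, -45, 29, 13, 0] -> [-27, -48, 26, 10, -3] -> [-48, 26, 10, -3] -> [-384, 208, 80, -24] -> [-386, 206, 78, -26] -> [-772, 412, 156, -52]
  [42, 40, 41, 26, -9, -18, 26, -26, 16] -> [39, 37, 38, 23, -12, -21, 23, -29, 13] -> [37, 38, 23, -12, -21, 23, -29, 13] -> [296, 304, 184, -96, -168, 184, -232, 104] -> [294, 302, 182, -98, -170, 182, -234, 102] -> [588, 604, 364, -196, -340, 364, -468, 204]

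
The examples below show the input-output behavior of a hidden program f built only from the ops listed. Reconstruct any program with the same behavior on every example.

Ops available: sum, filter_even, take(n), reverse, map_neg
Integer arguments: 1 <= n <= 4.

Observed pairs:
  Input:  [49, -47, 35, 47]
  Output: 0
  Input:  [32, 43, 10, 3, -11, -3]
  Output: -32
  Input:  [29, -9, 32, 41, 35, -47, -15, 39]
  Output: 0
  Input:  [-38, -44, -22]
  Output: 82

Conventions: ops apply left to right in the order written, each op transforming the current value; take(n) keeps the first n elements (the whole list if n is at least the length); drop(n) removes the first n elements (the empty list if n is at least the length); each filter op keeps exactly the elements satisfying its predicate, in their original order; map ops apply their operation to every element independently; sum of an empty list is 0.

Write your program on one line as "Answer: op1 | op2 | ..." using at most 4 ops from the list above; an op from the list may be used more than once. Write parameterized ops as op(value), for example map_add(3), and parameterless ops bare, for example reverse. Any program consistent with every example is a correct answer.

map_neg | take(2) | filter_even | sum

Check, running the answer program on each example:
  [49, -47, 35, 47] -> [-49, 47, -35, -47] -> [-49, 47] -> [] -> 0
  [32, 43, 10, 3, -11, -3] -> [-32, -43, -10, -3, 11, 3] -> [-32, -43] -> [-32] -> -32
  [29, -9, 32, 41, 35, -47, -15, 39] -> [-29, 9, -32, -41, -35, 47, 15, -39] -> [-29, 9] -> [] -> 0
  [-38, -44, -22] -> [38, 44, 22] -> [38, 44] -> [38, 44] -> 82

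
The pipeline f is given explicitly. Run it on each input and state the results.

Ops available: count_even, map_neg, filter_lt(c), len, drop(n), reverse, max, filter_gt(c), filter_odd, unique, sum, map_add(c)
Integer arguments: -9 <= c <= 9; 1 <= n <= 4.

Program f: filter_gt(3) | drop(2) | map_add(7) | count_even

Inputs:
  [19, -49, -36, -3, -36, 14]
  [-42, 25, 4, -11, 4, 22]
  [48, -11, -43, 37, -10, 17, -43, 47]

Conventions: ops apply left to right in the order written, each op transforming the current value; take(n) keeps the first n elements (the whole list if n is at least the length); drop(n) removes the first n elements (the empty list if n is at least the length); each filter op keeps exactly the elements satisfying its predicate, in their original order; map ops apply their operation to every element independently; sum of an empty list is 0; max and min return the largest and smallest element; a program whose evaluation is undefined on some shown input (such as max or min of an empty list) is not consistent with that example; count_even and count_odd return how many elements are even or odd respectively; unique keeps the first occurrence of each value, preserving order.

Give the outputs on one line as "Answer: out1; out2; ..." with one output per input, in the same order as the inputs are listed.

0; 0; 2

Execution, op by op:
  [19, -49, -36, -3, -36, 14] -> [19, 14] -> [] -> [] -> 0
  [-42, 25, 4, -11, 4, 22] -> [25, 4, 4, 22] -> [4, 22] -> [11, 29] -> 0
  [48, -11, -43, 37, -10, 17, -43, 47] -> [48, 37, 17, 47] -> [17, 47] -> [24, 54] -> 2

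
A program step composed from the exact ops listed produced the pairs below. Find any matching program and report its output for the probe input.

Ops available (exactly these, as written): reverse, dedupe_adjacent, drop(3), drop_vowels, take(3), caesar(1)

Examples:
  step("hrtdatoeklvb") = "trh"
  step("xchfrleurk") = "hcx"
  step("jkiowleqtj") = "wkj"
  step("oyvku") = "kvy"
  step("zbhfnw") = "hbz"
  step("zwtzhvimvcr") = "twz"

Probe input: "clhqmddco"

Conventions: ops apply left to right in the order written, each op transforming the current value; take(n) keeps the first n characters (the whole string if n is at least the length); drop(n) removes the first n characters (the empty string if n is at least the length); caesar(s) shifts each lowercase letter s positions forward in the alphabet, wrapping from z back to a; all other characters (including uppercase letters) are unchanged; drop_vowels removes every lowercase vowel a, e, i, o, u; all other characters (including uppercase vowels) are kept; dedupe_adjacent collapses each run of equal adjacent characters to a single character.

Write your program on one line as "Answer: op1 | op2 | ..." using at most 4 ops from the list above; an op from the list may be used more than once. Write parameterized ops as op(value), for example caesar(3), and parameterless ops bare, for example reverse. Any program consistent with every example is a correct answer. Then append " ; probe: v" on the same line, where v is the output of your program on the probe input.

drop_vowels | take(3) | reverse ; probe: "hlc"

Check, running the answer program on each example:
  "hrtdatoeklvb" -> "hrtdtklvb" -> "hrt" -> "trh"
  "xchfrleurk" -> "xchfrlrk" -> "xch" -> "hcx"
  "jkiowleqtj" -> "jkwlqtj" -> "jkw" -> "wkj"
  "oyvku" -> "yvk" -> "yvk" -> "kvy"
  "zbhfnw" -> "zbhfnw" -> "zbh" -> "hbz"
  "zwtzhvimvcr" -> "zwtzhvmvcr" -> "zwt" -> "twz"
  probe: "clhqmddco" -> "clhqmddc" -> "clh" -> "hlc"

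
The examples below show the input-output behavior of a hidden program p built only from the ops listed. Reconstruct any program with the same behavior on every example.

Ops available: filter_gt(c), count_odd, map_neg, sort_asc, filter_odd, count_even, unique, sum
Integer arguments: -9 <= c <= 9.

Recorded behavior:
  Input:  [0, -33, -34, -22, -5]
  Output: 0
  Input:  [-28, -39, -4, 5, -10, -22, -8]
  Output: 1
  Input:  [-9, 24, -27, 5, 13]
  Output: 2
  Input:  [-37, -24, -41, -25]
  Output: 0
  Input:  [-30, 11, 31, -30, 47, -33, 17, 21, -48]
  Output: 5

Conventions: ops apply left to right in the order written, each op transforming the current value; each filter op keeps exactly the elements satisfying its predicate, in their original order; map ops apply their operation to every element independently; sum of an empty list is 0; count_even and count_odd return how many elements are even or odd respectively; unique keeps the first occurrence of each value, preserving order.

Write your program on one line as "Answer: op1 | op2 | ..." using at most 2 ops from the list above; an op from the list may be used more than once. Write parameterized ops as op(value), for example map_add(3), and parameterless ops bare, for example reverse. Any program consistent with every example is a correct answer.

filter_gt(1) | count_odd

Check, running the answer program on each example:
  [0, -33, -34, -22, -5] -> [] -> 0
  [-28, -39, -4, 5, -10, -22, -8] -> [5] -> 1
  [-9, 24, -27, 5, 13] -> [24, 5, 13] -> 2
  [-37, -24, -41, -25] -> [] -> 0
  [-30, 11, 31, -30, 47, -33, 17, 21, -48] -> [11, 31, 47, 17, 21] -> 5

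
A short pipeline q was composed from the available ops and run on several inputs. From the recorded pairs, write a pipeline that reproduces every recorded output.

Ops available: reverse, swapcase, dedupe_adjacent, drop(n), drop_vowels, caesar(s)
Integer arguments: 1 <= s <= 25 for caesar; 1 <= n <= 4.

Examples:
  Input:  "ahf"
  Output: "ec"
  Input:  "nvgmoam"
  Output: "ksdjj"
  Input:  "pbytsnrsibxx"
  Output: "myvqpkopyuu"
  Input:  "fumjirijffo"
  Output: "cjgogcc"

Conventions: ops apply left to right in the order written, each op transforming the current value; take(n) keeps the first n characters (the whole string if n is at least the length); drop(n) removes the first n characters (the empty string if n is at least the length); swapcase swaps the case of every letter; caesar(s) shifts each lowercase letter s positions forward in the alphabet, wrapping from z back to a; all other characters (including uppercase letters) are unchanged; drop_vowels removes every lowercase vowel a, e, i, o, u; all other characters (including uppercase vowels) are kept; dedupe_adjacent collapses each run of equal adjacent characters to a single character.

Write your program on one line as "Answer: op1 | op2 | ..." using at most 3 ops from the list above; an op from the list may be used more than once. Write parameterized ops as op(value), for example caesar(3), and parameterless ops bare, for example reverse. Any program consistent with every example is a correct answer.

drop_vowels | caesar(23)

Check, running the answer program on each example:
  "ahf" -> "hf" -> "ec"
  "nvgmoam" -> "nvgmm" -> "ksdjj"
  "pbytsnrsibxx" -> "pbytsnrsbxx" -> "myvqpkopyuu"
  "fumjirijffo" -> "fmjrjff" -> "cjgogcc"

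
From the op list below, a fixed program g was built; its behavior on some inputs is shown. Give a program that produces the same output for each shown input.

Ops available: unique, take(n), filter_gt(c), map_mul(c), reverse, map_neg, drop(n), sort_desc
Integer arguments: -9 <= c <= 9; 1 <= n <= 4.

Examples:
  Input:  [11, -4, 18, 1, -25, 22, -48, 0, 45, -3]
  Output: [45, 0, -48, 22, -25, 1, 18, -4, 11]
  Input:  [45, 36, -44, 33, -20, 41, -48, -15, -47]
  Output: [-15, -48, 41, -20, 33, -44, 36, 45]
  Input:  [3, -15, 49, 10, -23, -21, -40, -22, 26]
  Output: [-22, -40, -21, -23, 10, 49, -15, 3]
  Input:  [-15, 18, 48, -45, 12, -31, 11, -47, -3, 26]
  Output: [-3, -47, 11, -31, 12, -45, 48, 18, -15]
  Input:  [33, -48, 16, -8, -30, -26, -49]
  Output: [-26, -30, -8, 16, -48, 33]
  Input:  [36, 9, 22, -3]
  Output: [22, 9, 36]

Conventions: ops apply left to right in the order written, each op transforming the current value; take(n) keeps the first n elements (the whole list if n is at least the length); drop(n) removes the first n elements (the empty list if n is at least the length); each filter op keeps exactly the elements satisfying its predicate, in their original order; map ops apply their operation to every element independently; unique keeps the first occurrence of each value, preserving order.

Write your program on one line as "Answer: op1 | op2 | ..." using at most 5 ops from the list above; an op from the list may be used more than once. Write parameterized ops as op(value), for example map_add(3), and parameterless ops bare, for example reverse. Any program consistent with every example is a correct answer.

map_neg | reverse | drop(1) | map_neg

Check, running the answer program on each example:
  [11, -4, 18, 1, -25, 22, -48, 0, 45, -3] -> [-11, 4, -18, -1, 25, -22, 48, 0, -45, 3] -> [3, -45, 0, 48, -22, 25, -1, -18, 4, -11] -> [-45, 0, 48, -22, 25, -1, -18, 4, -11] -> [45, 0, -48, 22, -25, 1, 18, -4, 11]
  [45, 36, -44, 33, -20, 41, -48, -15, -47] -> [-45, -36, 44, -33, 20, -41, 48, 15, 47] -> [47, 15, 48, -41, 20, -33, 44, -36, -45] -> [15, 48, -41, 20, -33, 44, -36, -45] -> [-15, -48, 41, -20, 33, -44, 36, 45]
  [3, -15, 49, 10, -23, -21, -40, -22, 26] -> [-3, 15, -49, -10, 23, 21, 40, 22, -26] -> [-26, 22, 40, 21, 23, -10, -49, 15, -3] -> [22, 40, 21, 23, -10, -49, 15, -3] -> [-22, -40, -21, -23, 10, 49, -15, 3]
  [-15, 18, 48, -45, 12, -31, 11, -47, -3, 26] -> [15, -18, -48, 45, -12, 31, -11, 47, 3, -26] -> [-26, 3, 47, -11, 31, -12, 45, -48, -18, 15] -> [3, 47, -11, 31, -12, 45, -48, -18, 15] -> [-3, -47, 11, -31, 12, -45, 48, 18, -15]
  [33, -48, 16, -8, -30, -26, -49] -> [-33, 48, -16, 8, 30, 26, 49] -> [49, 26, 30, 8, -16, 48, -33] -> [26, 30, 8, -16, 48, -33] -> [-26, -30, -8, 16, -48, 33]
  [36, 9, 22, -3] -> [-36, -9, -22, 3] -> [3, -22, -9, -36] -> [-22, -9, -36] -> [22, 9, 36]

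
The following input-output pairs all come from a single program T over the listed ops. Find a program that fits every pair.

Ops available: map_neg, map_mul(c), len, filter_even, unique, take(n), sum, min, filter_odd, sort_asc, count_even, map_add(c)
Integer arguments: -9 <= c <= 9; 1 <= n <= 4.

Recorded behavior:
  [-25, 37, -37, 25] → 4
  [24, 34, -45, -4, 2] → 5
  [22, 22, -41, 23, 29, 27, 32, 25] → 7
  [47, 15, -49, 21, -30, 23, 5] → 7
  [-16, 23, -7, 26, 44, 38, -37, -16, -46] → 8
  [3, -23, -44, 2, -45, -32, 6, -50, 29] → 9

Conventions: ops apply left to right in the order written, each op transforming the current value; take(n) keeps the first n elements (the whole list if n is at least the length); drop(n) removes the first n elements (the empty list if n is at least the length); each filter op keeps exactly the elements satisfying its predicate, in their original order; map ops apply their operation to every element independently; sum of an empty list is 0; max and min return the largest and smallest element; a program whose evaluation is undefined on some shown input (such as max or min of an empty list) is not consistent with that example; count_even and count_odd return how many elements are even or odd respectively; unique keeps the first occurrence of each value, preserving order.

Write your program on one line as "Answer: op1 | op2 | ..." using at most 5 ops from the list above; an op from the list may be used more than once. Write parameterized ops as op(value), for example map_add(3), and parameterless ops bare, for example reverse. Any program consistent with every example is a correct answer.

unique | map_neg | map_mul(-8) | len

Check, running the answer program on each example:
  [-25, 37, -37, 25] -> [-25, 37, -37, 25] -> [25, -37, 37, -25] -> [-200, 296, -296, 200] -> 4
  [24, 34, -45, -4, 2] -> [24, 34, -45, -4, 2] -> [-24, -34, 45, 4, -2] -> [192, 272, -360, -32, 16] -> 5
  [22, 22, -41, 23, 29, 27, 32, 25] -> [22, -41, 23, 29, 27, 32, 25] -> [-22, 41, -23, -29, -27, -32, -25] -> [176, -328, 184, 232, 216, 256, 200] -> 7
  [47, 15, -49, 21, -30, 23, 5] -> [47, 15, -49, 21, -30, 23, 5] -> [-47, -15, 49, -21, 30, -23, -5] -> [376, 120, -392, 168, -240, 184, 40] -> 7
  [-16, 23, -7, 26, 44, 38, -37, -16, -46] -> [-16, 23, -7, 26, 44, 38, -37, -46] -> [16, -23, 7, -26, -44, -38, 37, 46] -> [-128, 184, -56, 208, 352, 304, -296, -368] -> 8
  [3, -23, -44, 2, -45, -32, 6, -50, 29] -> [3, -23, -44, 2, -45, -32, 6, -50, 29] -> [-3, 23, 44, -2, 45, 32, -6, 50, -29] -> [24, -184, -352, 16, -360, -256, 48, -400, 232] -> 9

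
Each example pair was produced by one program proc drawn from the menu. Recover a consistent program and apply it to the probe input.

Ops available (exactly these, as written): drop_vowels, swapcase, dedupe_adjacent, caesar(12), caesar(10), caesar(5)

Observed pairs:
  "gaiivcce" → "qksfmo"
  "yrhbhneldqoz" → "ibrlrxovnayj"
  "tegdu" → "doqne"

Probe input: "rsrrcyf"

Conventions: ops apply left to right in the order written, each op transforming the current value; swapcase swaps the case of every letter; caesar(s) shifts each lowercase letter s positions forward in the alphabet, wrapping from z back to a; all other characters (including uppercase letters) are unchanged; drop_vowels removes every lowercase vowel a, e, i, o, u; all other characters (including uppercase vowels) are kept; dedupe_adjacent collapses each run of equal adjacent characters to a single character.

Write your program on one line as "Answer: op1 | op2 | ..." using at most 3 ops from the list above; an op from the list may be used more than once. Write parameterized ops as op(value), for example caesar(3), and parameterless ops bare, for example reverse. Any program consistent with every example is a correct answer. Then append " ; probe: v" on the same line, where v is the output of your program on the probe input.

dedupe_adjacent | caesar(10) ; probe: "bcbmip"

Check, running the answer program on each example:
  "gaiivcce" -> "gaivce" -> "qksfmo"
  "yrhbhneldqoz" -> "yrhbhneldqoz" -> "ibrlrxovnayj"
  "tegdu" -> "tegdu" -> "doqne"
  probe: "rsrrcyf" -> "rsrcyf" -> "bcbmip"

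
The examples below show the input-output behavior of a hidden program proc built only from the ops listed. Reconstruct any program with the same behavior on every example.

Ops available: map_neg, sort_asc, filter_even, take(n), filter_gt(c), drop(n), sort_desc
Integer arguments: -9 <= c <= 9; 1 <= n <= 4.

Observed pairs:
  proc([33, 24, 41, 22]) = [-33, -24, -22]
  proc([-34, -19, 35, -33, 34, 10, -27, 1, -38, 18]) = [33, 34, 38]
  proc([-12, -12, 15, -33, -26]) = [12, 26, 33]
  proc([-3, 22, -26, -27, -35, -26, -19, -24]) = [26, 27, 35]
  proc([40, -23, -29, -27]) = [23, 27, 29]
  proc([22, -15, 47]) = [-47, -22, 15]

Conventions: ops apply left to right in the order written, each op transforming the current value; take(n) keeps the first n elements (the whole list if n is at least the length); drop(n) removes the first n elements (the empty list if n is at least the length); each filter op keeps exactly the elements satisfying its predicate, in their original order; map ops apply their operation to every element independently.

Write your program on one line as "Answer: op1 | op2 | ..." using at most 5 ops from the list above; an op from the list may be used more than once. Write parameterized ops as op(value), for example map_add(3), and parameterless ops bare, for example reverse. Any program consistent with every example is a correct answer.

sort_asc | take(3) | map_neg | sort_asc

Check, running the answer program on each example:
  [33, 24, 41, 22] -> [22, 24, 33, 41] -> [22, 24, 33] -> [-22, -24, -33] -> [-33, -24, -22]
  [-34, -19, 35, -33, 34, 10, -27, 1, -38, 18] -> [-38, -34, -33, -27, -19, 1, 10, 18, 34, 35] -> [-38, -34, -33] -> [38, 34, 33] -> [33, 34, 38]
  [-12, -12, 15, -33, -26] -> [-33, -26, -12, -12, 15] -> [-33, -26, -12] -> [33, 26, 12] -> [12, 26, 33]
  [-3, 22, -26, -27, -35, -26, -19, -24] -> [-35, -27, -26, -26, -24, -19, -3, 22] -> [-35, -27, -26] -> [35, 27, 26] -> [26, 27, 35]
  [40, -23, -29, -27] -> [-29, -27, -23, 40] -> [-29, -27, -23] -> [29, 27, 23] -> [23, 27, 29]
  [22, -15, 47] -> [-15, 22, 47] -> [-15, 22, 47] -> [15, -22, -47] -> [-47, -22, 15]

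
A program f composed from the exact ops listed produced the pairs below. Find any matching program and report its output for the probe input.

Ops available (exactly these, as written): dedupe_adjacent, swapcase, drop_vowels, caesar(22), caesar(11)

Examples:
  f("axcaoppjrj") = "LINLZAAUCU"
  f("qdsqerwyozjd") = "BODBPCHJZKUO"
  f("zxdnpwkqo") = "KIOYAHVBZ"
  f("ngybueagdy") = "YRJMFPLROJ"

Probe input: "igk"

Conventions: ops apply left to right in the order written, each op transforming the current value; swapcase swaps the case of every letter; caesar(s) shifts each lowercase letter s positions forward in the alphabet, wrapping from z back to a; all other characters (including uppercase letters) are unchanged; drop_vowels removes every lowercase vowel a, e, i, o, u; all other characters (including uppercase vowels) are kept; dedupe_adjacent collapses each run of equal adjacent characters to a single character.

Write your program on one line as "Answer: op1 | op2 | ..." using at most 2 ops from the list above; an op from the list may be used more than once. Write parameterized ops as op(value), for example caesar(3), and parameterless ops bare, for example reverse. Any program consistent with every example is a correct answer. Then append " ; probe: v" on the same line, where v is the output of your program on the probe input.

caesar(11) | swapcase ; probe: "TRV"

Check, running the answer program on each example:
  "axcaoppjrj" -> "linlzaaucu" -> "LINLZAAUCU"
  "qdsqerwyozjd" -> "bodbpchjzkuo" -> "BODBPCHJZKUO"
  "zxdnpwkqo" -> "kioyahvbz" -> "KIOYAHVBZ"
  "ngybueagdy" -> "yrjmfplroj" -> "YRJMFPLROJ"
  probe: "igk" -> "trv" -> "TRV"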